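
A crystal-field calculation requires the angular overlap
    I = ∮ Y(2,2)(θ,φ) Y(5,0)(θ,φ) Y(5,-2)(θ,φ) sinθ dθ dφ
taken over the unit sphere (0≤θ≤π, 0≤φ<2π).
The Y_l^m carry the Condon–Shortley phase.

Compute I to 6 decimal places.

m-sum 0 ✓  L=12 even ✓  3≤5≤7 ✓
Π(2lᵢ+1) = 5×11×11 = 605
triangle coeff Δ(2,5,5) = 1/38610
Σ_t [0,2]: t=0:+1/2880 t=1:−1/576 t=2:+1/2880 = -1/960
(3j)²=10/429 [(2 5 5; 0 0 0)], sign=+1
Σ_t [0,0]: t=0:+1/2880 = 1/2880
(3j)²=14/429 [(2 5 5; 2 0 -2)], sign=-1
⇒ 4πI² = 700/1521
I = (-1)√(700/1521/(4π)) = -0.19137248

-0.191372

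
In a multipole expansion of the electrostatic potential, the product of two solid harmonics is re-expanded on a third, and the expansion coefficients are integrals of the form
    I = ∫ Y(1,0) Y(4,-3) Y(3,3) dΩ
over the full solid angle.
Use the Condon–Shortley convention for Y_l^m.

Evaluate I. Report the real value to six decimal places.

-0.162868

Checks pass: Σm=0; 8 even; l₃=3∈[3,5].
(2·1+1)(2·4+1)(2·3+1) = 189
Δ: 2! 0! 6! / 9! → 1/252
sum: t=1:−1/36 = -1/36
3j²(1 4 3; 0 0 0) = Δ·Π!·Σ² = 4/63  (sign +1)
sum: t=1:−1/720 = -1/720
3j²(1 4 3; 0 -3 3) = Δ·Π!·Σ² = 1/36  (sign -1)
combine: 4πI² = 189·4/63·1/36 = 1/3
take √, sign -1: I = -0.16286750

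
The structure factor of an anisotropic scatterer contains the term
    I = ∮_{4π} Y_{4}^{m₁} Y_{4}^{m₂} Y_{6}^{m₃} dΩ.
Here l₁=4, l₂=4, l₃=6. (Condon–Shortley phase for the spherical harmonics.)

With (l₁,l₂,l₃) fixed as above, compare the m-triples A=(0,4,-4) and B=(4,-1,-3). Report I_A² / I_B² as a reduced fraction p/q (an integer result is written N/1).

3/2

Same 4,4,6: normalisation and zero-m 3j drop out of the ratio.
A: Δ: 2! 6! 6! / 15! → 1/1261260; sum: t=2:+1/69120 = 1/69120; 3j²(4 4 6; 0 4 -4) = Δ·Π!·Σ² = 4/143  (sign +1)
B: Δ: 2! 6! 6! / 15! → 1/1261260; sum: t=0:+1/51840 = 1/51840; 3j²(4 4 6; 4 -1 -3) = Δ·Π!·Σ² = 8/429  (sign -1)
I_A²/I_B² = (4/143)/(8/429) = 3/2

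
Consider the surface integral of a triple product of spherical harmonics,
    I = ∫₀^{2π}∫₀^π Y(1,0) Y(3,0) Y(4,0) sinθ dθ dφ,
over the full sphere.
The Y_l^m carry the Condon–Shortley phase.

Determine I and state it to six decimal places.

m-sum 0 ✓  L=8 even ✓  2≤4≤4 ✓
Π(2lᵢ+1) = 3×7×9 = 189
triangle coeff Δ(1,3,4) = 1/252
Σ_t [0,0]: t=0:+1/36 = 1/36
(3j)²=4/63 [(1 3 4; 0 0 0)], sign=+1
(m-triple is (0,0,0) — same symbol as above.)
⇒ 4πI² = 16/21
I = (+1)√(16/21/(4π)) = 0.24623252

0.246233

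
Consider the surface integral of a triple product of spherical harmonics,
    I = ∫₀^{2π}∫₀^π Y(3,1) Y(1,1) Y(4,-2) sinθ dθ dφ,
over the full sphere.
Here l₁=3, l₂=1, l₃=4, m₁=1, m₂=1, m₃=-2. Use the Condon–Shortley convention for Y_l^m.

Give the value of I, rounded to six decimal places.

m-sum 0 ✓  L=8 even ✓  2≤4≤4 ✓
Π(2lᵢ+1) = 7×3×9 = 189
triangle coeff Δ(3,1,4) = 1/252
Σ_t [0,0]: t=0:+1/36 = 1/36
(3j)²=4/63 [(3 1 4; 0 0 0)], sign=+1
Σ_t [0,0]: t=0:+1/96 = 1/96
(3j)²=5/84 [(3 1 4; 1 1 -2)], sign=+1
⇒ 4πI² = 5/7
I = (+1)√(5/7/(4π)) = 0.23841361

0.238414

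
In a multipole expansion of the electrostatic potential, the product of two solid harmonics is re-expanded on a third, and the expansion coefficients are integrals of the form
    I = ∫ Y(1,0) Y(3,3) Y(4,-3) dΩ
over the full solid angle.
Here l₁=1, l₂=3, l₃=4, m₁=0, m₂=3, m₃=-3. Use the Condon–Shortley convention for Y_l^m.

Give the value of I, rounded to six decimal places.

-0.162868

m-sum 0 ✓  L=8 even ✓  2≤4≤4 ✓
Π(2lᵢ+1) = 3×7×9 = 189
triangle coeff Δ(1,3,4) = 1/252
Σ_t [0,0]: t=0:+1/36 = 1/36
(3j)²=4/63 [(1 3 4; 0 0 0)], sign=+1
Σ_t [0,0]: t=0:+1/720 = 1/720
(3j)²=1/36 [(1 3 4; 0 3 -3)], sign=-1
⇒ 4πI² = 1/3
I = (-1)√(1/3/(4π)) = -0.16286750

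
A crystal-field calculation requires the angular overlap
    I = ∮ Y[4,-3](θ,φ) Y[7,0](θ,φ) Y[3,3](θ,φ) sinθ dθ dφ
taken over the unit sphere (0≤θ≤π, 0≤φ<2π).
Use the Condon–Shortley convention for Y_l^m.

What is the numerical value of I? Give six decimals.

Rules hold: Σm=0, L=14 even, 3≤3≤11.
N = 9·15·7 = 945
Δ = 8!·0!·6!/15! = 1/45045
Racah Σ t=4..4: t=4:+1/20736 = 1/20736
⇒ 3j(4 7 3; 0 0 0)² = 35/1287, sgn -1
Racah Σ t=7..7: t=7:−1/3628800 = -1/3628800
⇒ 3j(4 7 3; -3 0 3)² = 1/6435, sgn -1
4πI² = N·(3j₀)²·(3jₘ)² = 245/61347
I = +1·√(0.00399368/4π) = 0.01782713

0.017827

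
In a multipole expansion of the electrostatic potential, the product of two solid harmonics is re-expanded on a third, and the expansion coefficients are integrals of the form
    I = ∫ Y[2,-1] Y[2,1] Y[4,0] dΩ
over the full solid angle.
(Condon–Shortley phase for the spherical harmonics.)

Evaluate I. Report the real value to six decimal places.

Rules hold: Σm=0, L=8 even, 0≤4≤4.
N = 5·5·9 = 225
Δ = 0!·4!·4!/9! = 1/630
Racah Σ t=0..0: t=0:+1/16 = 1/16
⇒ 3j(2 2 4; 0 0 0)² = 2/35, sgn +1
Racah Σ t=0..0: t=0:+1/36 = 1/36
⇒ 3j(2 2 4; -1 1 0)² = 8/315, sgn +1
4πI² = N·(3j₀)²·(3jₘ)² = 16/49
I = +1·√(0.326531/4π) = 0.16119702

0.161197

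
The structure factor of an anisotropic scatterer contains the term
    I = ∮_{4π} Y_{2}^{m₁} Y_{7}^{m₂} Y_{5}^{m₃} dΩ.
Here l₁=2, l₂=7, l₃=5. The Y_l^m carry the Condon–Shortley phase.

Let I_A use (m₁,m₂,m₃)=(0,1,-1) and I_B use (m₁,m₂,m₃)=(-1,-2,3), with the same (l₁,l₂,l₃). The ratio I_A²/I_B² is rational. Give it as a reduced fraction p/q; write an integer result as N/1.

l's match ⇒ only the (l;m) 3-j factors differ between A and B.
A: triangle coeff Δ(2,7,5) = 1/15015; Σ_t [2,2]: t=2:+1/69120 = 1/69120; (3j)²=4/143 [(2 7 5; 0 1 -1)], sign=+1
B: triangle coeff Δ(2,7,5) = 1/15015; Σ_t [3,3]: t=3:−1/483840 = -1/483840; (3j)²=6/1001 [(2 7 5; -1 -2 3)], sign=-1
I_A²/I_B² = (4/143)/(6/1001) = 14/3

14/3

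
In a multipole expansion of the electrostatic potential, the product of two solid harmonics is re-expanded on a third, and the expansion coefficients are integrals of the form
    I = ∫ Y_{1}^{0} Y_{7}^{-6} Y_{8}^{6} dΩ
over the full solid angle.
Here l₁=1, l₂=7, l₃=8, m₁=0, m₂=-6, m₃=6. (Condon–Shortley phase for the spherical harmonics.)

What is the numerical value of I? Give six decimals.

0.161907

m-sum 0 ✓  L=16 even ✓  6≤8≤8 ✓
Π(2lᵢ+1) = 3×15×17 = 765
triangle coeff Δ(1,7,8) = 1/2040
Σ_t [0,0]: t=0:+1/25401600 = 1/25401600
(3j)²=8/255 [(1 7 8; 0 0 0)], sign=+1
Σ_t [0,0]: t=0:+1/6227020800 = 1/6227020800
(3j)²=7/510 [(1 7 8; 0 -6 6)], sign=+1
⇒ 4πI² = 28/85
I = (+1)√(28/85/(4π)) = 0.16190663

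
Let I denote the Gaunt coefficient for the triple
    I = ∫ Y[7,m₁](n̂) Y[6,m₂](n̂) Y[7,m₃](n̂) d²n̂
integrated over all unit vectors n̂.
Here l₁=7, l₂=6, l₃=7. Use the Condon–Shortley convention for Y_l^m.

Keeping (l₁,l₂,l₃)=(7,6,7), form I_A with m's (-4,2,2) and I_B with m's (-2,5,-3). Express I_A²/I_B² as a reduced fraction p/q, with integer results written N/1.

Same 7,6,7: normalisation and zero-m 3j drop out of the ratio.
A: Δ: 6! 8! 6! / 21! → 1/2444321880; sum: t=3:−1/174182400 t=4:+1/11612160 t=5:−1/6220800 t=6:+1/24883200 = -1/24883200; 3j²(7 6 7; -4 2 2) = Δ·Π!·Σ² = 28/4199  (sign +1)
B: Δ: 6! 8! 6! / 21! → 1/2444321880; sum: t=5:−1/49766400 t=6:+1/62208000 = -1/248832000; 3j²(7 6 7; -2 5 -3) = Δ·Π!·Σ² = 21/20995  (sign -1)
I_A²/I_B² = (28/4199)/(21/20995) = 20/3

20/3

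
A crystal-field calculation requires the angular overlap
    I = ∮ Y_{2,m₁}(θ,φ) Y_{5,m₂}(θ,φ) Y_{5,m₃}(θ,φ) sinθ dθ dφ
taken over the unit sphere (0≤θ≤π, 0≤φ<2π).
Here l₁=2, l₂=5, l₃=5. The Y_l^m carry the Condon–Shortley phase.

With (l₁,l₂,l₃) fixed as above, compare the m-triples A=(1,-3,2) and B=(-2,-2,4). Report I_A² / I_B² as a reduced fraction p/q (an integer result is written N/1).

25/18

Same 2,5,5: normalisation and zero-m 3j drop out of the ratio.
A: Δ: 2! 2! 8! / 13! → 1/38610; sum: t=0:+1/2880 t=1:−1/10080 = 1/4032; 3j²(2 5 5; 1 -3 2) = Δ·Π!·Σ² = 10/429  (sign -1)
B: Δ: 2! 2! 8! / 13! → 1/38610; sum: t=2:+1/20160 = 1/20160; 3j²(2 5 5; -2 -2 4) = Δ·Π!·Σ² = 12/715  (sign -1)
I_A²/I_B² = (10/429)/(12/715) = 25/18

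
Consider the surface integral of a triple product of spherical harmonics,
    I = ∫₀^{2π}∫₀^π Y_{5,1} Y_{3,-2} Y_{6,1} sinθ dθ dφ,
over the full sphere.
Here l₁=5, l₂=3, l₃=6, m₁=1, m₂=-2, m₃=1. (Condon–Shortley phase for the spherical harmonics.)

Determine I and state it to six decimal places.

0.134828

Rules hold: Σm=0, L=14 even, 2≤6≤8.
N = 11·7·13 = 1001
Δ = 2!·8!·4!/15! = 1/675675
Racah Σ t=0..2: t=0:+1/8640 t=1:−1/2304 t=2:+1/8640 = -7/34560
⇒ 3j(5 3 6; 0 0 0)² = 7/429, sgn -1
Racah Σ t=0..1: t=0:+1/6912 t=1:−1/17280 = 1/11520
⇒ 3j(5 3 6; 1 -2 1)² = 2/143, sgn -1
4πI² = N·(3j₀)²·(3jₘ)² = 98/429
I = +1·√(0.228438/4π) = 0.13482780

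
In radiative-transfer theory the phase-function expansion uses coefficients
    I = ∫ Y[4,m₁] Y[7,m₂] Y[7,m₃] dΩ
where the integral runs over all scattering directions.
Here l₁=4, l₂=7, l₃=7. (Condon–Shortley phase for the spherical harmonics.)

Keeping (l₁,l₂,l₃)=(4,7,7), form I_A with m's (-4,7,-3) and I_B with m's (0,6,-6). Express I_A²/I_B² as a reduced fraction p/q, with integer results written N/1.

490/1287

l's match ⇒ only the (l;m) 3-j factors differ between A and B.
A: triangle coeff Δ(4,7,7) = 1/58198140; Σ_t [4,4]: t=4:+1/2090188800 = 1/2090188800; (3j)²=7/5814 [(4 7 7; -4 7 -3)], sign=+1
B: triangle coeff Δ(4,7,7) = 1/58198140; Σ_t [3,4]: t=3:−1/130636800 t=4:+1/209018880 = -1/348364800; (3j)²=143/45220 [(4 7 7; 0 6 -6)], sign=+1
I_A²/I_B² = (7/5814)/(143/45220) = 490/1287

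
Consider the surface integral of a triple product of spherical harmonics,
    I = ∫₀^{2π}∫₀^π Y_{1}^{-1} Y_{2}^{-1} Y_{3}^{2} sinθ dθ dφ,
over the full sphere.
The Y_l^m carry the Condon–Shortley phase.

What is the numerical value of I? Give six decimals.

m-sum 0 ✓  L=6 even ✓  1≤3≤3 ✓
Π(2lᵢ+1) = 3×5×7 = 105
triangle coeff Δ(1,2,3) = 1/105
Σ_t [0,0]: t=0:+1/4 = 1/4
(3j)²=3/35 [(1 2 3; 0 0 0)], sign=-1
Σ_t [0,0]: t=0:+1/12 = 1/12
(3j)²=2/21 [(1 2 3; -1 -1 2)], sign=-1
⇒ 4πI² = 6/7
I = (+1)√(6/7/(4π)) = 0.26116903

0.261169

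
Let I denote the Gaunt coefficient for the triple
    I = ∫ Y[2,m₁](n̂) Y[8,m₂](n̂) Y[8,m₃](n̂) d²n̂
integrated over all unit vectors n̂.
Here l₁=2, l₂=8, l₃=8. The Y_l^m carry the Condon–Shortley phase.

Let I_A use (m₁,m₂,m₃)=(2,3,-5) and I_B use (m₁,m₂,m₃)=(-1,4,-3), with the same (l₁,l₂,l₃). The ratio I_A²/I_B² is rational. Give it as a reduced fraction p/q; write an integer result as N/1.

52/49

Same 2,8,8: normalisation and zero-m 3j drop out of the ratio.
A: Δ: 2! 2! 14! / 19! → 1/348840; sum: t=0:+1/958003200 = 1/958003200; 3j²(2 8 8; 2 3 -5) = Δ·Π!·Σ² = 13/969  (sign -1)
B: Δ: 2! 2! 14! / 19! → 1/348840; sum: t=1:−1/479001600 t=2:+1/174182400 = 1/273715200; 3j²(2 8 8; -1 4 -3) = Δ·Π!·Σ² = 49/3876  (sign -1)
I_A²/I_B² = (13/969)/(49/3876) = 52/49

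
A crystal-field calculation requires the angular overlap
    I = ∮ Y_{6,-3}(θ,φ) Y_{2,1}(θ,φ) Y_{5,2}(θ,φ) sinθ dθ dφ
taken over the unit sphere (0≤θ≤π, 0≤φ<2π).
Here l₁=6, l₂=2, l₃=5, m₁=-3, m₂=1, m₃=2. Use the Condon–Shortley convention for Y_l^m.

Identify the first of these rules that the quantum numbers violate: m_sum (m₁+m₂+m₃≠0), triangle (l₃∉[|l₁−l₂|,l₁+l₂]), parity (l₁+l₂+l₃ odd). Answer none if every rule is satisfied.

parity

m₁+m₂+m₃ = -3 + 1 + 2 = 0  ✓
triangle: |6−2|=4 ≤ l₃=5 ≤ 6+2=8  ✓
parity: l₁+l₂+l₃ = 13 is odd  ✗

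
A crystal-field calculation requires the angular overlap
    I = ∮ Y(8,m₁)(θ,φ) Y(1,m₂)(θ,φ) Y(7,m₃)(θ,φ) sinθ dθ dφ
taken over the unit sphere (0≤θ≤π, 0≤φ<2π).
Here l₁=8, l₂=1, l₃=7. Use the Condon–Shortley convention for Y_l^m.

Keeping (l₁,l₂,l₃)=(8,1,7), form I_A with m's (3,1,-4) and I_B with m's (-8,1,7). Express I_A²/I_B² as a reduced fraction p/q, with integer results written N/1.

1/12

l's match ⇒ only the (l;m) 3-j factors differ between A and B.
A: triangle coeff Δ(8,1,7) = 1/2040; Σ_t [2,2]: t=2:+1/479001600 = 1/479001600; (3j)²=1/204 [(8 1 7; 3 1 -4)], sign=-1
B: triangle coeff Δ(8,1,7) = 1/2040; Σ_t [2,2]: t=2:+1/174356582400 = 1/174356582400; (3j)²=1/17 [(8 1 7; -8 1 7)], sign=+1
I_A²/I_B² = (1/204)/(1/17) = 1/12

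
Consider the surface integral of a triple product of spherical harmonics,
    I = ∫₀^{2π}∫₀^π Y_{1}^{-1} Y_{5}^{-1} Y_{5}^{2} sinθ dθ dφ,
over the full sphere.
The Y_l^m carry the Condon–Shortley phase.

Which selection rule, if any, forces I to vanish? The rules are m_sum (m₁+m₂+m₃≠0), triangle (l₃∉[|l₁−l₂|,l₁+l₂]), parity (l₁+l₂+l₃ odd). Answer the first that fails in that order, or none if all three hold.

Σmᵢ = 0  ✓
l₃∈[|l₁−l₂|,l₁+l₂]=[4,6], have l₃=5  ✓
Σlᵢ = 11 ⇒ odd  ✗

parity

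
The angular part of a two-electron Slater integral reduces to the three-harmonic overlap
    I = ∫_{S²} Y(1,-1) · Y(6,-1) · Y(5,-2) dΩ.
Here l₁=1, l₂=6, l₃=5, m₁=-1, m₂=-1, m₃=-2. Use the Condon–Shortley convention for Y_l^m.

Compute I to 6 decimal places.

m-sum = -1 − 1 − 2 = -4 ≠ 0 ⇒ I = 0

0.000000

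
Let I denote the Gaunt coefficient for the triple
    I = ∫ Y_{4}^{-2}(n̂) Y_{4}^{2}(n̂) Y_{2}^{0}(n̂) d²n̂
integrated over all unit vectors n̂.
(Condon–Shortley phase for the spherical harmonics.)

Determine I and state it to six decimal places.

0.065536

Rules hold: Σm=0, L=10 even, 0≤2≤8.
N = 9·9·5 = 405
Δ = 6!·2!·2!/11! = 1/13860
Racah Σ t=2..4: t=2:+1/192 t=3:−1/36 t=4:+1/192 = -5/288
⇒ 3j(4 4 2; 0 0 0)² = 20/693, sgn -1
Racah Σ t=4..6: t=4:+1/192 t=5:−1/120 t=6:+1/2880 = -1/360
⇒ 3j(4 4 2; -2 2 0)² = 16/3465, sgn -1
4πI² = N·(3j₀)²·(3jₘ)² = 320/5929
I = +1·√(0.053972/4π) = 0.06553591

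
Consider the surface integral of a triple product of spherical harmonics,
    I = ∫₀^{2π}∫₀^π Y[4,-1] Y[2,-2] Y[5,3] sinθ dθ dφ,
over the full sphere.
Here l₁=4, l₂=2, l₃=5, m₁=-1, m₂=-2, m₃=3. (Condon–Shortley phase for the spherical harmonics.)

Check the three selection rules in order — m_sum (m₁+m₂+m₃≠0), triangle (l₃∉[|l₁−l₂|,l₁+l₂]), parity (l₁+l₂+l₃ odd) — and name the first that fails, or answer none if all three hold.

parity

azimuthal sum: -1 − 2 + 3 = 0  ✓
2 ≤ 5 ≤ 6 (triangle on l)  ✓
L = 4 + 2 + 5 = 11 (odd)  ✗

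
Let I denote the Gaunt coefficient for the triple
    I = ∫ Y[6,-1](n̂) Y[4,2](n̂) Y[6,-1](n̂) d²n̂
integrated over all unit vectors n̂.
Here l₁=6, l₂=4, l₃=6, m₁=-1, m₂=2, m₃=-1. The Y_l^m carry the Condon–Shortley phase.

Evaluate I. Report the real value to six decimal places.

m-sum 0 ✓  L=16 even ✓  2≤6≤10 ✓
Π(2lᵢ+1) = 13×9×13 = 1521
triangle coeff Δ(6,4,6) = 1/15315300
Σ_t [0,4]: t=0:+1/829440 t=1:−1/25920 t=2:+1/9216 t=3:−1/25920 t=4:+1/829440 = 7/207360
(3j)²=28/2431 [(6 4 6; 0 0 0)], sign=+1
Σ_t [2,4]: t=2:+1/69120 t=3:−1/20736 t=4:+1/69120 = -1/51840
(3j)²=280/21879 [(6 4 6; -1 2 -1)], sign=+1
⇒ 4πI² = 7840/34969
I = (+1)√(7840/34969/(4π)) = 0.13357079

0.133571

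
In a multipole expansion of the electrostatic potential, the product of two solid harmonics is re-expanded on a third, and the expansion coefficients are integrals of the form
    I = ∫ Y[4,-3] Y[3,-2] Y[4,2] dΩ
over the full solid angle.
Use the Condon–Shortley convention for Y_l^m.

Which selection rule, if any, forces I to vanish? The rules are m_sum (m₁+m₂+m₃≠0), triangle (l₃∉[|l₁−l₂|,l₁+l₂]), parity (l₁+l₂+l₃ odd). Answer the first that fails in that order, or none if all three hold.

m_sum

m₁+m₂+m₃ = -3 − 2 + 2 = -3  ✗
triangle: |4−3|=1 ≤ l₃=4 ≤ 4+3=7
parity: l₁+l₂+l₃ = 11 is odd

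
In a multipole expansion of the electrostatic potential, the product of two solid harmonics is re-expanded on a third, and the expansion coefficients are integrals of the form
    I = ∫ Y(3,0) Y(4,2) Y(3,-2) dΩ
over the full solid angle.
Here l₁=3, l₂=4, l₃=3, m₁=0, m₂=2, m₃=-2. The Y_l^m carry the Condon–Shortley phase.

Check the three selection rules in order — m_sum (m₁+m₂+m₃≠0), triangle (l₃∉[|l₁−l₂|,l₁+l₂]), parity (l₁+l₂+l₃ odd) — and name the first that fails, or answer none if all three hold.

Σmᵢ = 0  ✓
l₃∈[|l₁−l₂|,l₁+l₂]=[1,7], have l₃=3  ✓
Σlᵢ = 10 ⇒ even  ✓

none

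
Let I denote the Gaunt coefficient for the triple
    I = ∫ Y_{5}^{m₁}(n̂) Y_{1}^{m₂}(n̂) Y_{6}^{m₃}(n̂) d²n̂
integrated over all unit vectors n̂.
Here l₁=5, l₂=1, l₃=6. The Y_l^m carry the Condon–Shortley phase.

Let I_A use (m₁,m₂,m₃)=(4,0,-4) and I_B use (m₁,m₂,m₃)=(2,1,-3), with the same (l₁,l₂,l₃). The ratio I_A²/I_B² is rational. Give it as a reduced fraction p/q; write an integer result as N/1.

l's match ⇒ only the (l;m) 3-j factors differ between A and B.
A: triangle coeff Δ(5,1,6) = 1/858; Σ_t [0,0]: t=0:+1/362880 = 1/362880; (3j)²=10/429 [(5 1 6; 4 0 -4)], sign=+1
B: triangle coeff Δ(5,1,6) = 1/858; Σ_t [0,0]: t=0:+1/60480 = 1/60480; (3j)²=6/143 [(5 1 6; 2 1 -3)], sign=-1
I_A²/I_B² = (10/429)/(6/143) = 5/9

5/9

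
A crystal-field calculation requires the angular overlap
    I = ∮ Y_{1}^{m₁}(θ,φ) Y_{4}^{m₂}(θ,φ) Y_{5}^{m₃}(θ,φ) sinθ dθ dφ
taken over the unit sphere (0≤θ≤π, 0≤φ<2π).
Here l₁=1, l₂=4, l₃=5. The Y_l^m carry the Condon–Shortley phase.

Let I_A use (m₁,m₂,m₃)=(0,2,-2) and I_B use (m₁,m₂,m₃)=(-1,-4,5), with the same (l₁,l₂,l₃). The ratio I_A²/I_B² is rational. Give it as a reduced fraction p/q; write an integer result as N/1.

7/15

Same 1,4,5: normalisation and zero-m 3j drop out of the ratio.
A: Δ: 0! 2! 8! / 11! → 1/495; sum: t=0:+1/1440 = 1/1440; 3j²(1 4 5; 0 2 -2) = Δ·Π!·Σ² = 7/165  (sign -1)
B: Δ: 0! 2! 8! / 11! → 1/495; sum: t=0:+1/80640 = 1/80640; 3j²(1 4 5; -1 -4 5) = Δ·Π!·Σ² = 1/11  (sign +1)
I_A²/I_B² = (7/165)/(1/11) = 7/15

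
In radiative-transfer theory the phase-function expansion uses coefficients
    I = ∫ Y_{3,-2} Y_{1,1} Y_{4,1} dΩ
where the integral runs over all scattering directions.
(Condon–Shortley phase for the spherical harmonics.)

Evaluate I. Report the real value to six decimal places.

m-sum 0 ✓  L=8 even ✓  2≤4≤4 ✓
Π(2lᵢ+1) = 7×3×9 = 189
triangle coeff Δ(3,1,4) = 1/252
Σ_t [0,0]: t=0:+1/36 = 1/36
(3j)²=4/63 [(3 1 4; 0 0 0)], sign=+1
Σ_t [0,0]: t=0:+1/240 = 1/240
(3j)²=1/84 [(3 1 4; -2 1 1)], sign=-1
⇒ 4πI² = 1/7
I = (-1)√(1/7/(4π)) = -0.10662181

-0.106622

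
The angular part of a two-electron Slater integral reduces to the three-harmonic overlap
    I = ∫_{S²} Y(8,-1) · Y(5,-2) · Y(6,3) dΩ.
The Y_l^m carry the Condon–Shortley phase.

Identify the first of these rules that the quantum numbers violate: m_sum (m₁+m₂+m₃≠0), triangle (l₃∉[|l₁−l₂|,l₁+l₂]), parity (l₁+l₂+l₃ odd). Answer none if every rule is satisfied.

m₁+m₂+m₃ = -1 − 2 + 3 = 0  ✓
triangle: |8−5|=3 ≤ l₃=6 ≤ 8+5=13  ✓
parity: l₁+l₂+l₃ = 19 is odd  ✗

parity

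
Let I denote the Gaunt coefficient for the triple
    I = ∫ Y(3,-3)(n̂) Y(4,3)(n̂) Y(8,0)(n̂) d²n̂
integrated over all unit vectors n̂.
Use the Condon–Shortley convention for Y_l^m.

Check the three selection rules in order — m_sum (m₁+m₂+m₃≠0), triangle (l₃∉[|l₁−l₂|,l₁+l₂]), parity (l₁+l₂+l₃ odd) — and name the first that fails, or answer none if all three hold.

azimuthal sum: -3 + 3 + 0 = 0  ✓
1 ≤ 8 ≤ 7 (triangle on l)  ✗
L = 3 + 4 + 8 = 15 (odd)

triangle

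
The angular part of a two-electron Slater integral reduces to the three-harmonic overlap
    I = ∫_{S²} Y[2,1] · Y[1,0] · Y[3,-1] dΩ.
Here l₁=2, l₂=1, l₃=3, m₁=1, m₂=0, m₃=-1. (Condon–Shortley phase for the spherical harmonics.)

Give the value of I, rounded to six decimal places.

-0.233597

Rules hold: Σm=0, L=6 even, 1≤3≤3.
N = 5·3·7 = 105
Δ = 0!·4!·2!/7! = 1/105
Racah Σ t=0..0: t=0:+1/4 = 1/4
⇒ 3j(2 1 3; 0 0 0)² = 3/35, sgn -1
Racah Σ t=0..0: t=0:+1/6 = 1/6
⇒ 3j(2 1 3; 1 0 -1)² = 8/105, sgn +1
4πI² = N·(3j₀)²·(3jₘ)² = 24/35
I = -1·√(0.685714/4π) = -0.23359668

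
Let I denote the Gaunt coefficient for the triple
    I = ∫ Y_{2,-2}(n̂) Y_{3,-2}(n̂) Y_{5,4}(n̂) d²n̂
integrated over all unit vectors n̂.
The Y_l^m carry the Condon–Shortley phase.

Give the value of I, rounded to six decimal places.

Rules hold: Σm=0, L=10 even, 1≤5≤5.
N = 5·7·11 = 385
Δ = 0!·4!·6!/11! = 1/2310
Racah Σ t=0..0: t=0:+1/144 = 1/144
⇒ 3j(2 3 5; 0 0 0)² = 10/231, sgn -1
Racah Σ t=0..0: t=0:+1/2880 = 1/2880
⇒ 3j(2 3 5; -2 -2 4)² = 3/55, sgn -1
4πI² = N·(3j₀)²·(3jₘ)² = 10/11
I = +1·√(0.909091/4π) = 0.26896683

0.268967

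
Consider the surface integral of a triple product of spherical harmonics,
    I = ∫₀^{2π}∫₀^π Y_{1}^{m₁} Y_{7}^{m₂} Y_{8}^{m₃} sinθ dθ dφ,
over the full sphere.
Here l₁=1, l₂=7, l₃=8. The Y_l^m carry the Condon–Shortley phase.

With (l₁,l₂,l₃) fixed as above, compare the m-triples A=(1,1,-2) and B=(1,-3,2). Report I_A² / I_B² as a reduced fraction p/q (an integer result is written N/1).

3/1

Shared (l₁,l₂,l₃)=(1,7,8): N and (l;000)² cancel in I_A²/I_B².
A: Δ = 0!·2!·14!/17! = 1/2040; Racah Σ t=0..0: t=0:+1/58060800 = 1/58060800; ⇒ 3j(1 7 8; 1 1 -2)² = 3/136, sgn +1
B: Δ = 0!·2!·14!/17! = 1/2040; Racah Σ t=0..0: t=0:+1/174182400 = 1/174182400; ⇒ 3j(1 7 8; 1 -3 2)² = 1/136, sgn +1
I_A²/I_B² = (3/136)/(1/136) = 3/1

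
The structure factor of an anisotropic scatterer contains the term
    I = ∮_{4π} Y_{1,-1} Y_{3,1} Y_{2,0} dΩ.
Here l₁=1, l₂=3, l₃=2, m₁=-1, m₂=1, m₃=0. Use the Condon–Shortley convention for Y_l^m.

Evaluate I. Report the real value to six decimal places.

Checks pass: Σm=0; 6 even; l₃=2∈[2,4].
(2·1+1)(2·3+1)(2·2+1) = 105
Δ: 2! 0! 4! / 7! → 1/105
sum: t=1:−1/4 = -1/4
3j²(1 3 2; 0 0 0) = Δ·Π!·Σ² = 3/35  (sign -1)
sum: t=2:+1/8 = 1/8
3j²(1 3 2; -1 1 0) = Δ·Π!·Σ² = 2/35  (sign +1)
combine: 4πI² = 105·3/35·2/35 = 18/35
take √, sign -1: I = -0.20230066

-0.202301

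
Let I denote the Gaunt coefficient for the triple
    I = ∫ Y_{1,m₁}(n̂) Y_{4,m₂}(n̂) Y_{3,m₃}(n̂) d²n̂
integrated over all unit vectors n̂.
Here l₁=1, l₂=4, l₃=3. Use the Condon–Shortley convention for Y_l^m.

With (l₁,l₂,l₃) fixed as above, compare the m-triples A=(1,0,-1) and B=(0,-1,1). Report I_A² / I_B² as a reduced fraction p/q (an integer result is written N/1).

2/5

Shared (l₁,l₂,l₃)=(1,4,3): N and (l;000)² cancel in I_A²/I_B².
A: Δ = 2!·0!·6!/9! = 1/252; Racah Σ t=0..0: t=0:+1/96 = 1/96; ⇒ 3j(1 4 3; 1 0 -1)² = 1/42, sgn +1
B: Δ = 2!·0!·6!/9! = 1/252; Racah Σ t=1..1: t=1:−1/48 = -1/48; ⇒ 3j(1 4 3; 0 -1 1)² = 5/84, sgn -1
I_A²/I_B² = (1/42)/(5/84) = 2/5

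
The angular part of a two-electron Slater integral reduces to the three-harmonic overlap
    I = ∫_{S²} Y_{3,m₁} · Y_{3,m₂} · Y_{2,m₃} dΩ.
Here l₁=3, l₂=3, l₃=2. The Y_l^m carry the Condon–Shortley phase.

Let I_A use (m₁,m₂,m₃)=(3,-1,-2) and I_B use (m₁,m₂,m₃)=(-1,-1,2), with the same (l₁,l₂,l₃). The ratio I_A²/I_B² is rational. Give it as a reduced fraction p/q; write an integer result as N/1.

Same 3,3,2: normalisation and zero-m 3j drop out of the ratio.
A: Δ: 4! 2! 2! / 9! → 1/3780; sum: t=0:+1/96 = 1/96; 3j²(3 3 2; 3 -1 -2) = Δ·Π!·Σ² = 1/42  (sign +1)
B: Δ: 4! 2! 2! / 9! → 1/3780; sum: t=2:+1/16 = 1/16; 3j²(3 3 2; -1 -1 2) = Δ·Π!·Σ² = 2/35  (sign +1)
I_A²/I_B² = (1/42)/(2/35) = 5/12

5/12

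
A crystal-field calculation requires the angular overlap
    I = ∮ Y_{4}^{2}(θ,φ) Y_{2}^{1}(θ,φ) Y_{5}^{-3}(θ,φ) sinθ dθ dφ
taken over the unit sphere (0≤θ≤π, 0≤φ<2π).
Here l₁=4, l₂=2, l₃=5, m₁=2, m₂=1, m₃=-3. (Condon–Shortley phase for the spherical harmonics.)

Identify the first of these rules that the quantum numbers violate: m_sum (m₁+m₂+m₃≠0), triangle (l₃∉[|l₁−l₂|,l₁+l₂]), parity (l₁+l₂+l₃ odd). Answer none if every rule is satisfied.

parity

azimuthal sum: 2 + 1 − 3 = 0  ✓
2 ≤ 5 ≤ 6 (triangle on l)  ✓
L = 4 + 2 + 5 = 11 (odd)  ✗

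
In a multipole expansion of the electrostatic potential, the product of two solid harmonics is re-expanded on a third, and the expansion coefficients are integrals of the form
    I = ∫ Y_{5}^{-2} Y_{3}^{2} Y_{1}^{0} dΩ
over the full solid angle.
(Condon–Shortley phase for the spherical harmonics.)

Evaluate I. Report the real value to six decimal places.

|5−3|≤1≤5+3 violated ⇒ I = 0

0.000000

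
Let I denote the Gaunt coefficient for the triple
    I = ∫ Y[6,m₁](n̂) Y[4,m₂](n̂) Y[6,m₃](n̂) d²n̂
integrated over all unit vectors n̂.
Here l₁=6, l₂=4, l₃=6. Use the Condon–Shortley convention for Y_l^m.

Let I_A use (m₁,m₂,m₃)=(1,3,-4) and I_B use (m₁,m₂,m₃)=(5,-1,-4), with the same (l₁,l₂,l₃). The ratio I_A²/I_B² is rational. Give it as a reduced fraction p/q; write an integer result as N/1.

Same 6,4,6: normalisation and zero-m 3j drop out of the ratio.
A: Δ: 4! 8! 4! / 17! → 1/15315300; sum: t=3:−1/207360 t=4:+1/725760 = -1/290304; 3j²(6 4 6; 1 3 -4) = Δ·Π!·Σ² = 125/7293  (sign -1)
B: Δ: 4! 8! 4! / 17! → 1/15315300; sum: t=0:+1/725760 t=1:−1/967680 = 1/2903040; 3j²(6 4 6; 5 -1 -4) = Δ·Π!·Σ² = 5/3094  (sign +1)
I_A²/I_B² = (125/7293)/(5/3094) = 350/33

350/33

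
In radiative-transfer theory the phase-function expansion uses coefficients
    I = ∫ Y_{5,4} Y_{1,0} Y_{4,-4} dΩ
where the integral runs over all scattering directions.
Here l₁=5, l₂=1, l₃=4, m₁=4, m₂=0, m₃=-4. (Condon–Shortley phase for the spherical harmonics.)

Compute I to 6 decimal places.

Rules hold: Σm=0, L=10 even, 4≤4≤6.
N = 11·3·9 = 297
Δ = 2!·8!·0!/11! = 1/495
Racah Σ t=1..1: t=1:−1/576 = -1/576
⇒ 3j(5 1 4; 0 0 0)² = 5/99, sgn -1
Racah Σ t=1..1: t=1:−1/40320 = -1/40320
⇒ 3j(5 1 4; 4 0 -4)² = 1/55, sgn -1
4πI² = N·(3j₀)²·(3jₘ)² = 3/11
I = +1·√(0.272727/4π) = 0.14731920

0.147319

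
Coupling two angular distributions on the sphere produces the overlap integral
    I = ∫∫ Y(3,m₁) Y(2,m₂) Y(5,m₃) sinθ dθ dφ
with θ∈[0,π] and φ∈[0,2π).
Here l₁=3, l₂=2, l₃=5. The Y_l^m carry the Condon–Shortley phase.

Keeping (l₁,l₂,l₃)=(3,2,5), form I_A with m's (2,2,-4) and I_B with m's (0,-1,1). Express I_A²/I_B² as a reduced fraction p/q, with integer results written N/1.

63/40

Shared (l₁,l₂,l₃)=(3,2,5): N and (l;000)² cancel in I_A²/I_B².
A: Δ = 0!·6!·4!/11! = 1/2310; Racah Σ t=0..0: t=0:+1/2880 = 1/2880; ⇒ 3j(3 2 5; 2 2 -4)² = 3/55, sgn -1
B: Δ = 0!·6!·4!/11! = 1/2310; Racah Σ t=0..0: t=0:+1/216 = 1/216; ⇒ 3j(3 2 5; 0 -1 1)² = 8/231, sgn +1
I_A²/I_B² = (3/55)/(8/231) = 63/40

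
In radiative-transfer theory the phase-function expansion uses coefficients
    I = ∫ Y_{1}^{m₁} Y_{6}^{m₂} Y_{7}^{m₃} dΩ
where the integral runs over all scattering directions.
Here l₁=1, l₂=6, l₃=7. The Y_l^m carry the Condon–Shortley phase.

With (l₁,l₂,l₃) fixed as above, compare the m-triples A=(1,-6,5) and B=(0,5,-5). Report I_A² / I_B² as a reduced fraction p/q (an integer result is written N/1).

1/24

Shared (l₁,l₂,l₃)=(1,6,7): N and (l;000)² cancel in I_A²/I_B².
A: Δ = 0!·2!·12!/15! = 1/1365; Racah Σ t=0..0: t=0:+1/958003200 = 1/958003200; ⇒ 3j(1 6 7; 1 -6 5)² = 1/1365, sgn +1
B: Δ = 0!·2!·12!/15! = 1/1365; Racah Σ t=0..0: t=0:+1/39916800 = 1/39916800; ⇒ 3j(1 6 7; 0 5 -5)² = 8/455, sgn +1
I_A²/I_B² = (1/1365)/(8/455) = 1/24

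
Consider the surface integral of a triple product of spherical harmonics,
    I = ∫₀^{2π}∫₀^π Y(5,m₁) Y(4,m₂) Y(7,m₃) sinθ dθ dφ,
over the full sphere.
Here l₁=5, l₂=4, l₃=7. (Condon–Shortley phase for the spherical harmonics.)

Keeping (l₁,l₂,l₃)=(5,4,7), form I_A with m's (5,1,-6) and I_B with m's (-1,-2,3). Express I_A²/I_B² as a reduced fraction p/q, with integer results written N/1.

Shared (l₁,l₂,l₃)=(5,4,7): N and (l;000)² cancel in I_A²/I_B².
A: Δ = 2!·8!·6!/17! = 1/6126120; Racah Σ t=0..0: t=0:+1/9676800 = 1/9676800; ⇒ 3j(5 4 7; 5 1 -6)² = 27/952, sgn -1
B: Δ = 2!·8!·6!/17! = 1/6126120; Racah Σ t=0..2: t=0:+1/138240 t=1:−1/86400 t=2:+1/829440 = -13/4147200; ⇒ 3j(5 4 7; -1 -2 3)² = 13/3740, sgn -1
I_A²/I_B² = (27/952)/(13/3740) = 1485/182

1485/182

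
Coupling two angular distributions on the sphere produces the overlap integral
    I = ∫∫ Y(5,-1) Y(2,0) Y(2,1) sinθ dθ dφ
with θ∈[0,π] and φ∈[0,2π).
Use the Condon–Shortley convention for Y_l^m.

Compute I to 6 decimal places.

0.000000

triangle: need 3≤l₃≤7, have 2; I=0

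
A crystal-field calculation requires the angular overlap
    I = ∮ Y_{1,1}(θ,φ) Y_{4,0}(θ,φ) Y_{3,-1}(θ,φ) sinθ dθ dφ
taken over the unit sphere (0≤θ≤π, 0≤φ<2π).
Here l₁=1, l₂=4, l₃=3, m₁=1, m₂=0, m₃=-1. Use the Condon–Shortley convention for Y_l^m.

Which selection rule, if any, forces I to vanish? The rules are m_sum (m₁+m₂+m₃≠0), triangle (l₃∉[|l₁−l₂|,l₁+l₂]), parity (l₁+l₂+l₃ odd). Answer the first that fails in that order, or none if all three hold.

none

m₁+m₂+m₃ = 1 + 0 − 1 = 0  ✓
triangle: |1−4|=3 ≤ l₃=3 ≤ 1+4=5  ✓
parity: l₁+l₂+l₃ = 8 is even  ✓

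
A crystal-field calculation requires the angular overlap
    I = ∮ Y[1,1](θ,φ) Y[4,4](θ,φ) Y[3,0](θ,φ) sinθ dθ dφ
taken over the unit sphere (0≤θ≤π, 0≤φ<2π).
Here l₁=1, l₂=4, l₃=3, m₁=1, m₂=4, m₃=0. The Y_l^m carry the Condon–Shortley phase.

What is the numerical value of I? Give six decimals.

0.000000

Σmᵢ = 5 ≠ 0, so the φ-integral vanishes; I = 0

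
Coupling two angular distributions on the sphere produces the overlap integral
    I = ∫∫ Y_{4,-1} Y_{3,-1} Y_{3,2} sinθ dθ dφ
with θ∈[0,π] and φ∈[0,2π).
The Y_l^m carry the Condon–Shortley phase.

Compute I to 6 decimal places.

0.145070

Rules hold: Σm=0, L=10 even, 1≤3≤7.
N = 9·7·7 = 441
Δ = 4!·4!·2!/11! = 1/34650
Racah Σ t=1..3: t=1:−1/72 t=2:+1/16 t=3:−1/72 = 5/144
⇒ 3j(4 3 3; 0 0 0)² = 2/77, sgn -1
Racah Σ t=1..2: t=1:−1/144 t=2:+1/48 = 1/72
⇒ 3j(4 3 3; -1 -1 2)² = 16/693, sgn -1
4πI² = N·(3j₀)²·(3jₘ)² = 32/121
I = +1·√(0.264463/4π) = 0.14506992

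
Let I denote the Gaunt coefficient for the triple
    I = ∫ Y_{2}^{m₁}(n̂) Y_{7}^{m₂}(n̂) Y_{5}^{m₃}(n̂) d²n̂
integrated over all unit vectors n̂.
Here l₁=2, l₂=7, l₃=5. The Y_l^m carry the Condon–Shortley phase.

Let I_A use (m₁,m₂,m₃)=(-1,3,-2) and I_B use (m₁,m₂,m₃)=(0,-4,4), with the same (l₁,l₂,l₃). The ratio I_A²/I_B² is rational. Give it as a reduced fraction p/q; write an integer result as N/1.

32/11

l's match ⇒ only the (l;m) 3-j factors differ between A and B.
A: triangle coeff Δ(2,7,5) = 1/15015; Σ_t [3,3]: t=3:−1/181440 = -1/181440; (3j)²=32/1001 [(2 7 5; -1 3 -2)], sign=+1
B: triangle coeff Δ(2,7,5) = 1/15015; Σ_t [2,2]: t=2:+1/1451520 = 1/1451520; (3j)²=1/91 [(2 7 5; 0 -4 4)], sign=-1
I_A²/I_B² = (32/1001)/(1/91) = 32/11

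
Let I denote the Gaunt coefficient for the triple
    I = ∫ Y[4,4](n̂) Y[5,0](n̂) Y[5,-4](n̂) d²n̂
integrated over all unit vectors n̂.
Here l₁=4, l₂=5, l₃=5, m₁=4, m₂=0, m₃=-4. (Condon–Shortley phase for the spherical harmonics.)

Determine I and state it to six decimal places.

Rules hold: Σm=0, L=14 even, 1≤5≤9.
N = 9·11·11 = 1089
Δ = 4!·4!·6!/15! = 1/3153150
Racah Σ t=0..4: t=0:+1/69120 t=1:−1/1728 t=2:+1/576 t=3:−1/1728 t=4:+1/69120 = 7/11520
⇒ 3j(4 5 5; 0 0 0)² = 2/143, sgn -1
Racah Σ t=0..0: t=0:+1/69120 = 1/69120
⇒ 3j(4 5 5; 4 0 -4)² = 2/143, sgn -1
4πI² = N·(3j₀)²·(3jₘ)² = 36/169
I = +1·√(0.213018/4π) = 0.13019760

0.130198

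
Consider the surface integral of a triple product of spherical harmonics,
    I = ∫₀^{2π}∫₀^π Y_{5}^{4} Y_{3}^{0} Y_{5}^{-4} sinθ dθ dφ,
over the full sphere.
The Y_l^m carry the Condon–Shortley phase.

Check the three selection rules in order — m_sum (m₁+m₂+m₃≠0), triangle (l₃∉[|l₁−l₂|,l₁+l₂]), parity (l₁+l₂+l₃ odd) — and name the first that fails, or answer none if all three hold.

parity

Σmᵢ = 0  ✓
l₃∈[|l₁−l₂|,l₁+l₂]=[2,8], have l₃=5  ✓
Σlᵢ = 13 ⇒ odd  ✗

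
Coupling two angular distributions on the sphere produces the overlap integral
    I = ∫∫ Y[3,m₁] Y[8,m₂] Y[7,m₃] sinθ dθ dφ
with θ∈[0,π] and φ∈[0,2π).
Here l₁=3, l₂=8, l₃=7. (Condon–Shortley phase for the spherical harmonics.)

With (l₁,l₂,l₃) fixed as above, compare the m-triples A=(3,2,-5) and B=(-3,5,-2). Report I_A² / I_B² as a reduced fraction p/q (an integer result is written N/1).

9/65

l's match ⇒ only the (l;m) 3-j factors differ between A and B.
A: triangle coeff Δ(3,8,7) = 1/5290740; Σ_t [0,0]: t=0:+1/348364800 = 1/348364800; (3j)²=165/58786 [(3 8 7; 3 2 -5)], sign=+1
B: triangle coeff Δ(3,8,7) = 1/5290740; Σ_t [4,4]: t=4:+1/104509440 = 1/104509440; (3j)²=275/13566 [(3 8 7; -3 5 -2)], sign=-1
I_A²/I_B² = (165/58786)/(275/13566) = 9/65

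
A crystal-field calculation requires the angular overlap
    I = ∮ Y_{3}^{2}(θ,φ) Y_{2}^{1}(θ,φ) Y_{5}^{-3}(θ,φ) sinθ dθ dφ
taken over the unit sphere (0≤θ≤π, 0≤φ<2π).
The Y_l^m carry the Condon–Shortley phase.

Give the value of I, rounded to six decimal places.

-0.253584

Rules hold: Σm=0, L=10 even, 1≤5≤5.
N = 7·5·11 = 385
Δ = 0!·6!·4!/11! = 1/2310
Racah Σ t=0..0: t=0:+1/144 = 1/144
⇒ 3j(3 2 5; 0 0 0)² = 10/231, sgn -1
Racah Σ t=0..0: t=0:+1/720 = 1/720
⇒ 3j(3 2 5; 2 1 -3)² = 8/165, sgn +1
4πI² = N·(3j₀)²·(3jₘ)² = 80/99
I = -1·√(0.808081/4π) = -0.25358436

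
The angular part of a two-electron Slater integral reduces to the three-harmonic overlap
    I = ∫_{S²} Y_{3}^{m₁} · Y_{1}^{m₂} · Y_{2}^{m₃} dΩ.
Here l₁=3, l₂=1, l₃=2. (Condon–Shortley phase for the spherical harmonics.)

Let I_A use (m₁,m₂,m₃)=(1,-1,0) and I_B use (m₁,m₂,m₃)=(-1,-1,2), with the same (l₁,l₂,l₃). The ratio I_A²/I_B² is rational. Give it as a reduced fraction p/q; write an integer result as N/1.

Shared (l₁,l₂,l₃)=(3,1,2): N and (l;000)² cancel in I_A²/I_B².
A: Δ = 2!·4!·0!/7! = 1/105; Racah Σ t=0..0: t=0:+1/8 = 1/8; ⇒ 3j(3 1 2; 1 -1 0)² = 2/35, sgn +1
B: Δ = 2!·4!·0!/7! = 1/105; Racah Σ t=0..0: t=0:+1/48 = 1/48; ⇒ 3j(3 1 2; -1 -1 2)² = 1/105, sgn +1
I_A²/I_B² = (2/35)/(1/105) = 6/1

6/1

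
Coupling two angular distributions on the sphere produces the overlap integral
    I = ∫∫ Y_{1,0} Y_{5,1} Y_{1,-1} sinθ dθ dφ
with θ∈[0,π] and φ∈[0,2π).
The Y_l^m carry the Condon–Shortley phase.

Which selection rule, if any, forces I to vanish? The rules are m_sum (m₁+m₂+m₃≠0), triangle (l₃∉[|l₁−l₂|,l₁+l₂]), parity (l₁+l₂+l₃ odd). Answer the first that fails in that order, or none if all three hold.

m₁+m₂+m₃ = 0 + 1 − 1 = 0  ✓
triangle: |1−5|=4 ≤ l₃=1 ≤ 1+5=6  ✗
parity: l₁+l₂+l₃ = 7 is odd

triangle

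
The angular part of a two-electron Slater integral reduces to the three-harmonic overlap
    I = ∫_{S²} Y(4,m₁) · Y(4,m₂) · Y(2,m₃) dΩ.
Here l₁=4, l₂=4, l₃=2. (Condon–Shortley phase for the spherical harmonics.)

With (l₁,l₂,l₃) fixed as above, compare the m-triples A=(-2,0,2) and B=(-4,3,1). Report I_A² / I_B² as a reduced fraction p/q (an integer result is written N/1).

Shared (l₁,l₂,l₃)=(4,4,2): N and (l;000)² cancel in I_A²/I_B².
A: Δ = 6!·2!·2!/11! = 1/13860; Racah Σ t=4..4: t=4:+1/192 = 1/192; ⇒ 3j(4 4 2; -2 0 2)² = 3/77, sgn +1
B: Δ = 6!·2!·2!/11! = 1/13860; Racah Σ t=6..6: t=6:+1/1440 = 1/1440; ⇒ 3j(4 4 2; -4 3 1)² = 7/165, sgn -1
I_A²/I_B² = (3/77)/(7/165) = 45/49

45/49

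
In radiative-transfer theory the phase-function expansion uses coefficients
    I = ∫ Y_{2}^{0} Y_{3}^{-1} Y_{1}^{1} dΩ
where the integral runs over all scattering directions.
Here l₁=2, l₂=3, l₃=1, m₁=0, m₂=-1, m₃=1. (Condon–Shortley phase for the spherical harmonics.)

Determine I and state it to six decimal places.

-0.202301

Rules hold: Σm=0, L=6 even, 1≤1≤5.
N = 5·7·3 = 105
Δ = 4!·0!·2!/7! = 1/105
Racah Σ t=2..2: t=2:+1/4 = 1/4
⇒ 3j(2 3 1; 0 0 0)² = 3/35, sgn -1
Racah Σ t=2..2: t=2:+1/8 = 1/8
⇒ 3j(2 3 1; 0 -1 1)² = 2/35, sgn +1
4πI² = N·(3j₀)²·(3jₘ)² = 18/35
I = -1·√(0.514286/4π) = -0.20230066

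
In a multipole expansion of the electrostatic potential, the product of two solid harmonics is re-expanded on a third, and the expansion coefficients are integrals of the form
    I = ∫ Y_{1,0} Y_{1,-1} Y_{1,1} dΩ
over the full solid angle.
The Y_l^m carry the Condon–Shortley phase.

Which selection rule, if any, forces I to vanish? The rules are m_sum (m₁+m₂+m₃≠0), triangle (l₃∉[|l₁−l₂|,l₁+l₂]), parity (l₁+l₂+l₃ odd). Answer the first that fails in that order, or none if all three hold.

parity

Σmᵢ = 0  ✓
l₃∈[|l₁−l₂|,l₁+l₂]=[0,2], have l₃=1  ✓
Σlᵢ = 3 ⇒ odd  ✗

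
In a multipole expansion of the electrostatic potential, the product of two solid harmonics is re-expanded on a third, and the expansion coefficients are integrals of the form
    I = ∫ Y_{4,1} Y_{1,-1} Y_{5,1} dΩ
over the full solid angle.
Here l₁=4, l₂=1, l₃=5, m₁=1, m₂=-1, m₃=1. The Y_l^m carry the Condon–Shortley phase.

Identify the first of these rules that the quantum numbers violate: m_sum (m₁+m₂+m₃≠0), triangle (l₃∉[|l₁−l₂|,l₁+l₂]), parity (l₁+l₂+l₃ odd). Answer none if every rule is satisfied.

m_sum

azimuthal sum: 1 − 1 + 1 = 1  ✗
3 ≤ 5 ≤ 5 (triangle on l)
L = 4 + 1 + 5 = 10 (even)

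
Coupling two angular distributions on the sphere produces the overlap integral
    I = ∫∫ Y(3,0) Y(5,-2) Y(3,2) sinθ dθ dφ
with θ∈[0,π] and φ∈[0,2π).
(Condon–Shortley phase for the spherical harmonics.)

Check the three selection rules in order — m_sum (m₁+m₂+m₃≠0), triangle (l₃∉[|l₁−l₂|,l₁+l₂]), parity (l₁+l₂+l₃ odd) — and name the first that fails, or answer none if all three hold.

parity

azimuthal sum: 0 − 2 + 2 = 0  ✓
2 ≤ 3 ≤ 8 (triangle on l)  ✓
L = 3 + 5 + 3 = 11 (odd)  ✗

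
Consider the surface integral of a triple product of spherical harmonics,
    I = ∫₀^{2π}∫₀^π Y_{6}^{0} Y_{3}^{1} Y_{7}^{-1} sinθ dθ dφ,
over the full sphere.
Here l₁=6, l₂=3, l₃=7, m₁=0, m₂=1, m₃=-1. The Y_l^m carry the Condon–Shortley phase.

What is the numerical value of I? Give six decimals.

Checks pass: Σm=0; 16 even; l₃=7∈[3,9].
(2·6+1)(2·3+1)(2·7+1) = 1365
Δ: 2! 10! 4! / 17! → 1/2042040
sum: t=0:+1/207360 t=1:−1/57600 t=2:+1/207360 = -1/129600
3j²(6 3 7; 0 0 0) = Δ·Π!·Σ² = 168/12155  (sign +1)
sum: t=0:+1/829440 t=1:−1/86400 t=2:+1/138240 = -13/4147200
3j²(6 3 7; 0 1 -1) = Δ·Π!·Σ² = 13/3740  (sign -1)
combine: 4πI² = 1365·168/12155·13/3740 = 11466/174845
take √, sign -1: I = -0.07223945

-0.072239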